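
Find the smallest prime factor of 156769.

156769 is odd.
Digit sum 34, not divisible by 3.
Ends in 9: not divisible by 5.
7: 156769 = 7·22395 + 4
11: 156769 = 11·14251 + 8
13: 156769 = 13·12059 + 2
17: 156769 = 17·9221 + 12
19: 156769 = 19·8251

19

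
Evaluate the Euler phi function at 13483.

13248

Factor: 13483 = 97 · 139.
φ(13483) = (97−1) · (139−1) = 96 · 138 = 13248.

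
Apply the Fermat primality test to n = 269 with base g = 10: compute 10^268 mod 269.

1

10^1 ≡ 10 (mod 269)
10^2 ≡ 10^2 = 100 ≡ 100 (mod 269)
10^4 ≡ 100^2 = 10000 ≡ 47 (mod 269)
10^8 ≡ 47^2 = 2209 ≡ 57 (mod 269)
10^16 ≡ 57^2 = 3249 ≡ 21 (mod 269)
10^32 ≡ 21^2 = 441 ≡ 172 (mod 269)
10^64 ≡ 172^2 = 29584 ≡ 263 (mod 269)
10^128 ≡ 263^2 = 69169 ≡ 36 (mod 269)
10^256 ≡ 36^2 = 1296 ≡ 220 (mod 269)
268 = 256 + 8 + 4 in binary powers of 2.
So 10^268 ≡ 220 · 57 · 47 ≡ 1 (mod 269).
Since the result is 1, base 10 gives no evidence that 269 is composite.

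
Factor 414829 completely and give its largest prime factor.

89

414829 = 59 · 7031
7031 = 79 · 89
89 is prime.
So 414829 = 59 · 79 · 89; the largest prime factor is 89.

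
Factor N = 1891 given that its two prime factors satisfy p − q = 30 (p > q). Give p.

Since p = q + 30, we have 1891 = q(q + 30), so q² + 30q − 1891 = 0.
Discriminant: 30² + 4·1891 = 900 + 7564 = 8464; √8464 = 92.
q = (−30 + 92)/2 = 31, and p = q + 30 = 61.
Check: 31 · 61 = 1891.

61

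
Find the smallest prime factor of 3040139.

3040139 is odd.
Digit sum 20, not divisible by 3.
Ends in 9: not divisible by 5.
7: 3040139 = 7·434305 + 4
11: 3040139 = 11·276376 + 3
13: 3040139 = 13·233856 + 11
17: 3040139 = 17·178831 + 12
19: 3040139 = 19·160007 + 6
23: 3040139 = 23·132179 + 22
29: 3040139 = 29·104832 + 11
31: 3040139 = 31·98069

31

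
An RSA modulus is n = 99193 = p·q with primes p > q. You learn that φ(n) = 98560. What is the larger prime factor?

353

φ(n) = (p−1)(q−1) = n − (p+q) + 1, so p + q = 99193 − 98560 + 1 = 634.
p and q are the roots of t² − 634t + 99193 = 0.
Discriminant: 634² − 4·99193 = 401956 − 396772 = 5184; √5184 = 72.
q = (634 − 72)/2 = 281, p = (634 + 72)/2 = 353.
Check: 281 · 353 = 99193.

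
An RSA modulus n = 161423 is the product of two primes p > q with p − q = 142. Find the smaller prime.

Since p = q + 142, we have 161423 = q(q + 142), so q² + 142q − 161423 = 0.
Discriminant: 142² + 4·161423 = 20164 + 645692 = 665856; √665856 = 816.
q = (−142 + 816)/2 = 337, and p = q + 142 = 479.
Check: 337 · 479 = 161423.

337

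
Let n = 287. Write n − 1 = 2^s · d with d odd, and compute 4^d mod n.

287 − 1 = 286 = 2^1 · 143, so d = 143.
4^1 ≡ 4 (mod 287)
4^2 ≡ 4^2 = 16 ≡ 16 (mod 287)
4^4 ≡ 16^2 = 256 ≡ 256 (mod 287)
4^8 ≡ 256^2 = 65536 ≡ 100 (mod 287)
4^16 ≡ 100^2 = 10000 ≡ 242 (mod 287)
4^32 ≡ 242^2 = 58564 ≡ 16 (mod 287)
4^64 ≡ 16^2 = 256 ≡ 256 (mod 287)
4^128 ≡ 256^2 = 65536 ≡ 100 (mod 287)
143 = 128 + 8 + 4 + 2 + 1 in binary powers of 2.
So 4^143 ≡ 100 · 100 · 256 · 16 · 4 ≡ 23 (mod 287).
Squaring chain: 23; never reaches −1, so base 4 is a Miller–Rabin witness that 287 is composite.

23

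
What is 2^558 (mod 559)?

2^1 ≡ 2 (mod 559)
2^2 ≡ 2^2 = 4 ≡ 4 (mod 559)
2^4 ≡ 4^2 = 16 ≡ 16 (mod 559)
2^8 ≡ 16^2 = 256 ≡ 256 (mod 559)
2^16 ≡ 256^2 = 65536 ≡ 133 (mod 559)
2^32 ≡ 133^2 = 17689 ≡ 360 (mod 559)
2^64 ≡ 360^2 = 129600 ≡ 471 (mod 559)
2^128 ≡ 471^2 = 221841 ≡ 477 (mod 559)
2^256 ≡ 477^2 = 227529 ≡ 16 (mod 559)
2^512 ≡ 16^2 = 256 ≡ 256 (mod 559)
558 = 512 + 32 + 8 + 4 + 2 in binary powers of 2.
So 2^558 ≡ 256 · 360 · 256 · 16 · 4 ≡ 441 (mod 559).
Since 441 ≠ 1, base 2 is a Fermat witness: 559 is composite.

441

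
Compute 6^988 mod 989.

522

6^1 ≡ 6 (mod 989)
6^2 ≡ 6^2 = 36 ≡ 36 (mod 989)
6^4 ≡ 36^2 = 1296 ≡ 307 (mod 989)
6^8 ≡ 307^2 = 94249 ≡ 294 (mod 989)
6^16 ≡ 294^2 = 86436 ≡ 393 (mod 989)
6^32 ≡ 393^2 = 154449 ≡ 165 (mod 989)
6^64 ≡ 165^2 = 27225 ≡ 522 (mod 989)
6^128 ≡ 522^2 = 272484 ≡ 509 (mod 989)
6^256 ≡ 509^2 = 259081 ≡ 952 (mod 989)
6^512 ≡ 952^2 = 906304 ≡ 380 (mod 989)
988 = 512 + 256 + 128 + 64 + 16 + 8 + 4 in binary powers of 2.
So 6^988 ≡ 380 · 952 · 509 · 522 · 393 · 294 · 307 ≡ 522 (mod 989).
Since 522 ≠ 1, base 6 is a Fermat witness: 989 is composite.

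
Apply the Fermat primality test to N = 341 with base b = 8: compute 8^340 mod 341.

8^1 ≡ 8 (mod 341)
8^2 ≡ 8^2 = 64 ≡ 64 (mod 341)
8^4 ≡ 64^2 = 4096 ≡ 4 (mod 341)
8^8 ≡ 4^2 = 16 ≡ 16 (mod 341)
8^16 ≡ 16^2 = 256 ≡ 256 (mod 341)
8^32 ≡ 256^2 = 65536 ≡ 64 (mod 341)
8^64 ≡ 64^2 = 4096 ≡ 4 (mod 341)
8^128 ≡ 4^2 = 16 ≡ 16 (mod 341)
8^256 ≡ 16^2 = 256 ≡ 256 (mod 341)
340 = 256 + 64 + 16 + 4 in binary powers of 2.
So 8^340 ≡ 256 · 4 · 256 · 4 ≡ 1 (mod 341).
Since the result is 1, base 8 gives no evidence that 341 is composite.

1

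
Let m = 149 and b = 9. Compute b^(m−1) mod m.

1

9^1 ≡ 9 (mod 149)
9^2 ≡ 9^2 = 81 ≡ 81 (mod 149)
9^4 ≡ 81^2 = 6561 ≡ 5 (mod 149)
9^8 ≡ 5^2 = 25 ≡ 25 (mod 149)
9^16 ≡ 25^2 = 625 ≡ 29 (mod 149)
9^32 ≡ 29^2 = 841 ≡ 96 (mod 149)
9^64 ≡ 96^2 = 9216 ≡ 127 (mod 149)
9^128 ≡ 127^2 = 16129 ≡ 37 (mod 149)
148 = 128 + 16 + 4 in binary powers of 2.
So 9^148 ≡ 37 · 29 · 5 ≡ 1 (mod 149).
Since the result is 1, base 9 gives no evidence that 149 is composite.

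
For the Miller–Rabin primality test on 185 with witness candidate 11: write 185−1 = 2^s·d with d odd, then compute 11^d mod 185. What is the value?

101

185 − 1 = 184 = 2^3 · 23, so d = 23.
11^1 ≡ 11 (mod 185)
11^2 ≡ 11^2 = 121 ≡ 121 (mod 185)
11^4 ≡ 121^2 = 14641 ≡ 26 (mod 185)
11^8 ≡ 26^2 = 676 ≡ 121 (mod 185)
11^16 ≡ 121^2 = 14641 ≡ 26 (mod 185)
23 = 16 + 4 + 2 + 1 in binary powers of 2.
So 11^23 ≡ 26 · 26 · 121 · 11 ≡ 101 (mod 185).
Squaring chain: 101 → 26 → 121; never reaches −1, so base 11 is a Miller–Rabin witness that 185 is composite.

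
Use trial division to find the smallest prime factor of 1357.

1357 is odd.
Digit sum 16, not divisible by 3.
Ends in 7: not divisible by 5.
7: 1357 = 7·193 + 6
11: 1357 = 11·123 + 4
13: 1357 = 13·104 + 5
17: 1357 = 17·79 + 14
19: 1357 = 19·71 + 8
23: 1357 = 23·59

23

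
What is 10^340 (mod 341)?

67

10^1 ≡ 10 (mod 341)
10^2 ≡ 10^2 = 100 ≡ 100 (mod 341)
10^4 ≡ 100^2 = 10000 ≡ 111 (mod 341)
10^8 ≡ 111^2 = 12321 ≡ 45 (mod 341)
10^16 ≡ 45^2 = 2025 ≡ 320 (mod 341)
10^32 ≡ 320^2 = 102400 ≡ 100 (mod 341)
10^64 ≡ 100^2 = 10000 ≡ 111 (mod 341)
10^128 ≡ 111^2 = 12321 ≡ 45 (mod 341)
10^256 ≡ 45^2 = 2025 ≡ 320 (mod 341)
340 = 256 + 64 + 16 + 4 in binary powers of 2.
So 10^340 ≡ 320 · 111 · 320 · 111 ≡ 67 (mod 341).
Since 67 ≠ 1, base 10 is a Fermat witness: 341 is composite.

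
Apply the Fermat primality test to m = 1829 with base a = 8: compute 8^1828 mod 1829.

8^1 ≡ 8 (mod 1829)
8^2 ≡ 8^2 = 64 ≡ 64 (mod 1829)
8^4 ≡ 64^2 = 4096 ≡ 438 (mod 1829)
8^8 ≡ 438^2 = 191844 ≡ 1628 (mod 1829)
8^16 ≡ 1628^2 = 2650384 ≡ 163 (mod 1829)
8^32 ≡ 163^2 = 26569 ≡ 963 (mod 1829)
8^64 ≡ 963^2 = 927369 ≡ 66 (mod 1829)
8^128 ≡ 66^2 = 4356 ≡ 698 (mod 1829)
8^256 ≡ 698^2 = 487204 ≡ 690 (mod 1829)
8^512 ≡ 690^2 = 476100 ≡ 560 (mod 1829)
8^1024 ≡ 560^2 = 313600 ≡ 841 (mod 1829)
1828 = 1024 + 512 + 256 + 32 + 4 in binary powers of 2.
So 8^1828 ≡ 841 · 560 · 690 · 963 · 438 ≡ 1349 (mod 1829).
Since 1349 ≠ 1, base 8 is a Fermat witness: 1829 is composite.

1349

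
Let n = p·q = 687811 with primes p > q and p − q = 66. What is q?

Since p = q + 66, we have 687811 = q(q + 66), so q² + 66q − 687811 = 0.
Discriminant: 66² + 4·687811 = 4356 + 2751244 = 2755600; √2755600 = 1660.
q = (−66 + 1660)/2 = 797, and p = q + 66 = 863.
Check: 797 · 863 = 687811.

797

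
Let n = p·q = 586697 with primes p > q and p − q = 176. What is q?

683

Since p = q + 176, we have 586697 = q(q + 176), so q² + 176q − 586697 = 0.
Discriminant: 176² + 4·586697 = 30976 + 2346788 = 2377764; √2377764 = 1542.
q = (−176 + 1542)/2 = 683, and p = q + 176 = 859.
Check: 683 · 859 = 586697.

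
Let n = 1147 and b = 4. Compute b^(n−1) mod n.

4^1 ≡ 4 (mod 1147)
4^2 ≡ 4^2 = 16 ≡ 16 (mod 1147)
4^4 ≡ 16^2 = 256 ≡ 256 (mod 1147)
4^8 ≡ 256^2 = 65536 ≡ 157 (mod 1147)
4^16 ≡ 157^2 = 24649 ≡ 562 (mod 1147)
4^32 ≡ 562^2 = 315844 ≡ 419 (mod 1147)
4^64 ≡ 419^2 = 175561 ≡ 70 (mod 1147)
4^128 ≡ 70^2 = 4900 ≡ 312 (mod 1147)
4^256 ≡ 312^2 = 97344 ≡ 996 (mod 1147)
4^512 ≡ 996^2 = 992016 ≡ 1008 (mod 1147)
4^1024 ≡ 1008^2 = 1016064 ≡ 969 (mod 1147)
1146 = 1024 + 64 + 32 + 16 + 8 + 2 in binary powers of 2.
So 4^1146 ≡ 969 · 70 · 419 · 562 · 157 · 16 ≡ 1120 (mod 1147).
Since 1120 ≠ 1, base 4 is a Fermat witness: 1147 is composite.

1120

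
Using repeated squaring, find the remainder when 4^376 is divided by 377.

165

4^1 ≡ 4 (mod 377)
4^2 ≡ 4^2 = 16 ≡ 16 (mod 377)
4^4 ≡ 16^2 = 256 ≡ 256 (mod 377)
4^8 ≡ 256^2 = 65536 ≡ 315 (mod 377)
4^16 ≡ 315^2 = 99225 ≡ 74 (mod 377)
4^32 ≡ 74^2 = 5476 ≡ 198 (mod 377)
4^64 ≡ 198^2 = 39204 ≡ 373 (mod 377)
4^128 ≡ 373^2 = 139129 ≡ 16 (mod 377)
4^256 ≡ 16^2 = 256 ≡ 256 (mod 377)
376 = 256 + 64 + 32 + 16 + 8 in binary powers of 2.
So 4^376 ≡ 256 · 373 · 198 · 74 · 315 ≡ 165 (mod 377).
Since 165 ≠ 1, base 4 is a Fermat witness: 377 is composite.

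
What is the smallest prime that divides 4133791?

4133791 is odd.
Digit sum 28, not divisible by 3.
Ends in 1: not divisible by 5.
7: 4133791 = 7·590541 + 4
11: 4133791 = 11·375799 + 2
13: 4133791 = 13·317983 + 12
17: 4133791 = 17·243164 + 3
19: 4133791 = 19·217567 + 18
23: 4133791 = 23·179730 + 1
29: 4133791 = 29·142544 + 15
31: 4133791 = 31·133348 + 3
37: 4133791 = 37·111724 + 3
41: 4133791 = 41·100824 + 7
43: 4133791 = 43·96134 + 29
47: 4133791 = 47·87953

47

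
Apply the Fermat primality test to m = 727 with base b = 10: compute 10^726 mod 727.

10^1 ≡ 10 (mod 727)
10^2 ≡ 10^2 = 100 ≡ 100 (mod 727)
10^4 ≡ 100^2 = 10000 ≡ 549 (mod 727)
10^8 ≡ 549^2 = 301401 ≡ 423 (mod 727)
10^16 ≡ 423^2 = 178929 ≡ 87 (mod 727)
10^32 ≡ 87^2 = 7569 ≡ 299 (mod 727)
10^64 ≡ 299^2 = 89401 ≡ 707 (mod 727)
10^128 ≡ 707^2 = 499849 ≡ 400 (mod 727)
10^256 ≡ 400^2 = 160000 ≡ 60 (mod 727)
10^512 ≡ 60^2 = 3600 ≡ 692 (mod 727)
726 = 512 + 128 + 64 + 16 + 4 + 2 in binary powers of 2.
So 10^726 ≡ 692 · 400 · 707 · 87 · 549 · 100 ≡ 1 (mod 727).
Since the result is 1, base 10 gives no evidence that 727 is composite.

1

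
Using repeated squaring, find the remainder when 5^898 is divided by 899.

5^1 ≡ 5 (mod 899)
5^2 ≡ 5^2 = 25 ≡ 25 (mod 899)
5^4 ≡ 25^2 = 625 ≡ 625 (mod 899)
5^8 ≡ 625^2 = 390625 ≡ 459 (mod 899)
5^16 ≡ 459^2 = 210681 ≡ 315 (mod 899)
5^32 ≡ 315^2 = 99225 ≡ 335 (mod 899)
5^64 ≡ 335^2 = 112225 ≡ 749 (mod 899)
5^128 ≡ 749^2 = 561001 ≡ 25 (mod 899)
5^256 ≡ 25^2 = 625 ≡ 625 (mod 899)
5^512 ≡ 625^2 = 390625 ≡ 459 (mod 899)
898 = 512 + 256 + 128 + 2 in binary powers of 2.
So 5^898 ≡ 459 · 625 · 25 · 25 ≡ 315 (mod 899).
Since 315 ≠ 1, base 5 is a Fermat witness: 899 is composite.

315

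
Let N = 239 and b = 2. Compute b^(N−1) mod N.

2^1 ≡ 2 (mod 239)
2^2 ≡ 2^2 = 4 ≡ 4 (mod 239)
2^4 ≡ 4^2 = 16 ≡ 16 (mod 239)
2^8 ≡ 16^2 = 256 ≡ 17 (mod 239)
2^16 ≡ 17^2 = 289 ≡ 50 (mod 239)
2^32 ≡ 50^2 = 2500 ≡ 110 (mod 239)
2^64 ≡ 110^2 = 12100 ≡ 150 (mod 239)
2^128 ≡ 150^2 = 22500 ≡ 34 (mod 239)
238 = 128 + 64 + 32 + 8 + 4 + 2 in binary powers of 2.
So 2^238 ≡ 34 · 150 · 110 · 17 · 16 · 4 ≡ 1 (mod 239).
Since the result is 1, base 2 gives no evidence that 239 is composite.

1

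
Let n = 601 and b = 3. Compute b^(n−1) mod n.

3^1 ≡ 3 (mod 601)
3^2 ≡ 3^2 = 9 ≡ 9 (mod 601)
3^4 ≡ 9^2 = 81 ≡ 81 (mod 601)
3^8 ≡ 81^2 = 6561 ≡ 551 (mod 601)
3^16 ≡ 551^2 = 303601 ≡ 96 (mod 601)
3^32 ≡ 96^2 = 9216 ≡ 201 (mod 601)
3^64 ≡ 201^2 = 40401 ≡ 134 (mod 601)
3^128 ≡ 134^2 = 17956 ≡ 527 (mod 601)
3^256 ≡ 527^2 = 277729 ≡ 67 (mod 601)
3^512 ≡ 67^2 = 4489 ≡ 282 (mod 601)
600 = 512 + 64 + 16 + 8 in binary powers of 2.
So 3^600 ≡ 282 · 134 · 96 · 551 ≡ 1 (mod 601).
Since the result is 1, base 3 gives no evidence that 601 is composite.

1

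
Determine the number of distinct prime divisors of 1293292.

1293292 = 2^2 · 323323
323323 = 7 · 46189
46189 = 11 · 4199
4199 = 13 · 323
323 = 17 · 19
1293292 = 2^2 · 7 · 11 · 13 · 17 · 19, which has 6 distinct prime factors.

6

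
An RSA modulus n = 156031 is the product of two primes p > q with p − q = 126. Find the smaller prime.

337

Since p = q + 126, we have 156031 = q(q + 126), so q² + 126q − 156031 = 0.
Discriminant: 126² + 4·156031 = 15876 + 624124 = 640000; √640000 = 800.
q = (−126 + 800)/2 = 337, and p = q + 126 = 463.
Check: 337 · 463 = 156031.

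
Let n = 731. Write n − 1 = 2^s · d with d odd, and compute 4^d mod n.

4

731 − 1 = 730 = 2^1 · 365, so d = 365.
4^1 ≡ 4 (mod 731)
4^2 ≡ 4^2 = 16 ≡ 16 (mod 731)
4^4 ≡ 16^2 = 256 ≡ 256 (mod 731)
4^8 ≡ 256^2 = 65536 ≡ 477 (mod 731)
4^16 ≡ 477^2 = 227529 ≡ 188 (mod 731)
4^32 ≡ 188^2 = 35344 ≡ 256 (mod 731)
4^64 ≡ 256^2 = 65536 ≡ 477 (mod 731)
4^128 ≡ 477^2 = 227529 ≡ 188 (mod 731)
4^256 ≡ 188^2 = 35344 ≡ 256 (mod 731)
365 = 256 + 64 + 32 + 8 + 4 + 1 in binary powers of 2.
So 4^365 ≡ 256 · 477 · 256 · 477 · 256 · 4 ≡ 4 (mod 731).
Squaring chain: 4; never reaches −1, so base 4 is a Miller–Rabin witness that 731 is composite.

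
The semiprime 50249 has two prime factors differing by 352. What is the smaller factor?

Since p = q + 352, we have 50249 = q(q + 352), so q² + 352q − 50249 = 0.
Discriminant: 352² + 4·50249 = 123904 + 200996 = 324900; √324900 = 570.
q = (−352 + 570)/2 = 109, and p = q + 352 = 461.
Check: 109 · 461 = 50249.

109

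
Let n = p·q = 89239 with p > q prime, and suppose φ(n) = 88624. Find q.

φ(n) = (p−1)(q−1) = n − (p+q) + 1, so p + q = 89239 − 88624 + 1 = 616.
p and q are the roots of t² − 616t + 89239 = 0.
Discriminant: 616² − 4·89239 = 379456 − 356956 = 22500; √22500 = 150.
q = (616 − 150)/2 = 233, p = (616 + 150)/2 = 383.
Check: 233 · 383 = 89239.

233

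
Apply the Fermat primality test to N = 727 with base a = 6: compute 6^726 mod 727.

1

6^1 ≡ 6 (mod 727)
6^2 ≡ 6^2 = 36 ≡ 36 (mod 727)
6^4 ≡ 36^2 = 1296 ≡ 569 (mod 727)
6^8 ≡ 569^2 = 323761 ≡ 246 (mod 727)
6^16 ≡ 246^2 = 60516 ≡ 175 (mod 727)
6^32 ≡ 175^2 = 30625 ≡ 91 (mod 727)
6^64 ≡ 91^2 = 8281 ≡ 284 (mod 727)
6^128 ≡ 284^2 = 80656 ≡ 686 (mod 727)
6^256 ≡ 686^2 = 470596 ≡ 227 (mod 727)
6^512 ≡ 227^2 = 51529 ≡ 639 (mod 727)
726 = 512 + 128 + 64 + 16 + 4 + 2 in binary powers of 2.
So 6^726 ≡ 639 · 686 · 284 · 175 · 569 · 36 ≡ 1 (mod 727).
Since the result is 1, base 6 gives no evidence that 727 is composite.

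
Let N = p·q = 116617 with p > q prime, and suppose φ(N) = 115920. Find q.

277

φ(n) = (p−1)(q−1) = n − (p+q) + 1, so p + q = 116617 − 115920 + 1 = 698.
p and q are the roots of t² − 698t + 116617 = 0.
Discriminant: 698² − 4·116617 = 487204 − 466468 = 20736; √20736 = 144.
q = (698 − 144)/2 = 277, p = (698 + 144)/2 = 421.
Check: 277 · 421 = 116617.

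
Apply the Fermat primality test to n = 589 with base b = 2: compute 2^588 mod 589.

163

2^1 ≡ 2 (mod 589)
2^2 ≡ 2^2 = 4 ≡ 4 (mod 589)
2^4 ≡ 4^2 = 16 ≡ 16 (mod 589)
2^8 ≡ 16^2 = 256 ≡ 256 (mod 589)
2^16 ≡ 256^2 = 65536 ≡ 157 (mod 589)
2^32 ≡ 157^2 = 24649 ≡ 500 (mod 589)
2^64 ≡ 500^2 = 250000 ≡ 264 (mod 589)
2^128 ≡ 264^2 = 69696 ≡ 194 (mod 589)
2^256 ≡ 194^2 = 37636 ≡ 529 (mod 589)
2^512 ≡ 529^2 = 279841 ≡ 66 (mod 589)
588 = 512 + 64 + 8 + 4 in binary powers of 2.
So 2^588 ≡ 66 · 264 · 256 · 16 ≡ 163 (mod 589).
Since 163 ≠ 1, base 2 is a Fermat witness: 589 is composite.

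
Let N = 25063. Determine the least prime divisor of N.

25063 is odd.
Digit sum 16, not divisible by 3.
Ends in 3: not divisible by 5.
7: 25063 = 7·3580 + 3
11: 25063 = 11·2278 + 5
13: 25063 = 13·1927 + 12
17: 25063 = 17·1474 + 5
19: 25063 = 19·1319 + 2
23: 25063 = 23·1089 + 16
29: 25063 = 29·864 + 7
31: 25063 = 31·808 + 15
37: 25063 = 37·677 + 14
41: 25063 = 41·611 + 12
43: 25063 = 43·582 + 37
47: 25063 = 47·533 + 12
53: 25063 = 53·472 + 47
59: 25063 = 59·424 + 47
61: 25063 = 61·410 + 53
67: 25063 = 67·374 + 5
71: 25063 = 71·353

71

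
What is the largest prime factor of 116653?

116653 = 31 · 3763
3763 = 53 · 71
71 is prime.
So 116653 = 31 · 53 · 71; the largest prime factor is 71.

71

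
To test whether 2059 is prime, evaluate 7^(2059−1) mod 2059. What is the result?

7^1 ≡ 7 (mod 2059)
7^2 ≡ 7^2 = 49 ≡ 49 (mod 2059)
7^4 ≡ 49^2 = 2401 ≡ 342 (mod 2059)
7^8 ≡ 342^2 = 116964 ≡ 1660 (mod 2059)
7^16 ≡ 1660^2 = 2755600 ≡ 658 (mod 2059)
7^32 ≡ 658^2 = 432964 ≡ 574 (mod 2059)
7^64 ≡ 574^2 = 329476 ≡ 36 (mod 2059)
7^128 ≡ 36^2 = 1296 ≡ 1296 (mod 2059)
7^256 ≡ 1296^2 = 1679616 ≡ 1531 (mod 2059)
7^512 ≡ 1531^2 = 2343961 ≡ 819 (mod 2059)
7^1024 ≡ 819^2 = 670761 ≡ 1586 (mod 2059)
7^2048 ≡ 1586^2 = 2515396 ≡ 1357 (mod 2059)
2058 = 2048 + 8 + 2 in binary powers of 2.
So 7^2058 ≡ 1357 · 1660 · 49 ≡ 1567 (mod 2059).
Since 1567 ≠ 1, base 7 is a Fermat witness: 2059 is composite.

1567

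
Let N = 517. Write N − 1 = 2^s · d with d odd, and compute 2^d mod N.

517 − 1 = 516 = 2^2 · 129, so d = 129.
2^1 ≡ 2 (mod 517)
2^2 ≡ 2^2 = 4 ≡ 4 (mod 517)
2^4 ≡ 4^2 = 16 ≡ 16 (mod 517)
2^8 ≡ 16^2 = 256 ≡ 256 (mod 517)
2^16 ≡ 256^2 = 65536 ≡ 394 (mod 517)
2^32 ≡ 394^2 = 155236 ≡ 136 (mod 517)
2^64 ≡ 136^2 = 18496 ≡ 401 (mod 517)
2^128 ≡ 401^2 = 160801 ≡ 14 (mod 517)
129 = 128 + 1 in binary powers of 2.
So 2^129 ≡ 14 · 2 ≡ 28 (mod 517).
Squaring chain: 28 → 267; never reaches −1, so base 2 is a Miller–Rabin witness that 517 is composite.

28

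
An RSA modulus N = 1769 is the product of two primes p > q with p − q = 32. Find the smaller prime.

Since p = q + 32, we have 1769 = q(q + 32), so q² + 32q − 1769 = 0.
Discriminant: 32² + 4·1769 = 1024 + 7076 = 8100; √8100 = 90.
q = (−32 + 90)/2 = 29, and p = q + 32 = 61.
Check: 29 · 61 = 1769.

29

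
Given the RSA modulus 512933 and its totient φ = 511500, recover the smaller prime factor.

φ(n) = (p−1)(q−1) = n − (p+q) + 1, so p + q = 512933 − 511500 + 1 = 1434.
p and q are the roots of t² − 1434t + 512933 = 0.
Discriminant: 1434² − 4·512933 = 2056356 − 2051732 = 4624; √4624 = 68.
q = (1434 − 68)/2 = 683, p = (1434 + 68)/2 = 751.
Check: 683 · 751 = 512933.

683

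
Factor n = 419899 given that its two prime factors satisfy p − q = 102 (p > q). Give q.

Since p = q + 102, we have 419899 = q(q + 102), so q² + 102q − 419899 = 0.
Discriminant: 102² + 4·419899 = 10404 + 1679596 = 1690000; √1690000 = 1300.
q = (−102 + 1300)/2 = 599, and p = q + 102 = 701.
Check: 599 · 701 = 419899.

599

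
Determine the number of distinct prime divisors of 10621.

10621 = 13 · 817
817 = 19 · 43
10621 = 13 · 19 · 43, which has 3 distinct prime factors.

3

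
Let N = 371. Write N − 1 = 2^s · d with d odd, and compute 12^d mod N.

371 − 1 = 370 = 2^1 · 185, so d = 185.
12^1 ≡ 12 (mod 371)
12^2 ≡ 12^2 = 144 ≡ 144 (mod 371)
12^4 ≡ 144^2 = 20736 ≡ 331 (mod 371)
12^8 ≡ 331^2 = 109561 ≡ 116 (mod 371)
12^16 ≡ 116^2 = 13456 ≡ 100 (mod 371)
12^32 ≡ 100^2 = 10000 ≡ 354 (mod 371)
12^64 ≡ 354^2 = 125316 ≡ 289 (mod 371)
12^128 ≡ 289^2 = 83521 ≡ 46 (mod 371)
185 = 128 + 32 + 16 + 8 + 1 in binary powers of 2.
So 12^185 ≡ 46 · 354 · 100 · 116 · 12 ≡ 339 (mod 371).
Squaring chain: 339; never reaches −1, so base 12 is a Miller–Rabin witness that 371 is composite.

339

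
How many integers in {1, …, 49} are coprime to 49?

Factor: 49 = 7^2.
φ(49) = 7^1·(7−1) = 42.

42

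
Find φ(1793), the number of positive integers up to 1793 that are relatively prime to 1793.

Factor: 1793 = 11 · 163.
φ(1793) = (11−1) · (163−1) = 10 · 162 = 1620.

1620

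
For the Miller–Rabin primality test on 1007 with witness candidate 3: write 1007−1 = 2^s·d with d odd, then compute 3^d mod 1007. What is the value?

298

1007 − 1 = 1006 = 2^1 · 503, so d = 503.
3^1 ≡ 3 (mod 1007)
3^2 ≡ 3^2 = 9 ≡ 9 (mod 1007)
3^4 ≡ 9^2 = 81 ≡ 81 (mod 1007)
3^8 ≡ 81^2 = 6561 ≡ 519 (mod 1007)
3^16 ≡ 519^2 = 269361 ≡ 492 (mod 1007)
3^32 ≡ 492^2 = 242064 ≡ 384 (mod 1007)
3^64 ≡ 384^2 = 147456 ≡ 434 (mod 1007)
3^128 ≡ 434^2 = 188356 ≡ 47 (mod 1007)
3^256 ≡ 47^2 = 2209 ≡ 195 (mod 1007)
503 = 256 + 128 + 64 + 32 + 16 + 4 + 2 + 1 in binary powers of 2.
So 3^503 ≡ 195 · 47 · 434 · 384 · 492 · 81 · 9 · 3 ≡ 298 (mod 1007).
Squaring chain: 298; never reaches −1, so base 3 is a Miller–Rabin witness that 1007 is composite.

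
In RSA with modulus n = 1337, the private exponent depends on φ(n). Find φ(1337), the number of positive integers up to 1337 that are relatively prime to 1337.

1140

Factor: 1337 = 7 · 191.
φ(1337) = (7−1) · (191−1) = 6 · 190 = 1140.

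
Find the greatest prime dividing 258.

43

258 = 2 · 129
129 = 3 · 43
43 is prime.
So 258 = 2 · 3 · 43; the largest prime factor is 43.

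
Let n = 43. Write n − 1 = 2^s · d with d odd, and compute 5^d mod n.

43 − 1 = 42 = 2^1 · 21, so d = 21.
5^1 ≡ 5 (mod 43)
5^2 ≡ 5^2 = 25 ≡ 25 (mod 43)
5^4 ≡ 25^2 = 625 ≡ 23 (mod 43)
5^8 ≡ 23^2 = 529 ≡ 13 (mod 43)
5^16 ≡ 13^2 = 169 ≡ 40 (mod 43)
21 = 16 + 4 + 1 in binary powers of 2.
So 5^21 ≡ 40 · 23 · 5 ≡ 42 (mod 43).
Since 5^d ≡ 42 (mod 43), base 5 does not prove 43 composite.

42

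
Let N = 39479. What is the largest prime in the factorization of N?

97

39479 = 11 · 3589
3589 = 37 · 97
97 is prime.
So 39479 = 11 · 37 · 97; the largest prime factor is 97.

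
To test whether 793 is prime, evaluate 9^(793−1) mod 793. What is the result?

508

9^1 ≡ 9 (mod 793)
9^2 ≡ 9^2 = 81 ≡ 81 (mod 793)
9^4 ≡ 81^2 = 6561 ≡ 217 (mod 793)
9^8 ≡ 217^2 = 47089 ≡ 302 (mod 793)
9^16 ≡ 302^2 = 91204 ≡ 9 (mod 793)
9^32 ≡ 9^2 = 81 ≡ 81 (mod 793)
9^64 ≡ 81^2 = 6561 ≡ 217 (mod 793)
9^128 ≡ 217^2 = 47089 ≡ 302 (mod 793)
9^256 ≡ 302^2 = 91204 ≡ 9 (mod 793)
9^512 ≡ 9^2 = 81 ≡ 81 (mod 793)
792 = 512 + 256 + 16 + 8 in binary powers of 2.
So 9^792 ≡ 81 · 9 · 9 · 302 ≡ 508 (mod 793).
Since 508 ≠ 1, base 9 is a Fermat witness: 793 is composite.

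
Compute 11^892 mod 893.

410

11^1 ≡ 11 (mod 893)
11^2 ≡ 11^2 = 121 ≡ 121 (mod 893)
11^4 ≡ 121^2 = 14641 ≡ 353 (mod 893)
11^8 ≡ 353^2 = 124609 ≡ 482 (mod 893)
11^16 ≡ 482^2 = 232324 ≡ 144 (mod 893)
11^32 ≡ 144^2 = 20736 ≡ 197 (mod 893)
11^64 ≡ 197^2 = 38809 ≡ 410 (mod 893)
11^128 ≡ 410^2 = 168100 ≡ 216 (mod 893)
11^256 ≡ 216^2 = 46656 ≡ 220 (mod 893)
11^512 ≡ 220^2 = 48400 ≡ 178 (mod 893)
892 = 512 + 256 + 64 + 32 + 16 + 8 + 4 in binary powers of 2.
So 11^892 ≡ 178 · 220 · 410 · 197 · 144 · 482 · 353 ≡ 410 (mod 893).
Since 410 ≠ 1, base 11 is a Fermat witness: 893 is composite.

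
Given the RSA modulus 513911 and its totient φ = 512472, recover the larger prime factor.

φ(n) = (p−1)(q−1) = n − (p+q) + 1, so p + q = 513911 − 512472 + 1 = 1440.
p and q are the roots of t² − 1440t + 513911 = 0.
Discriminant: 1440² − 4·513911 = 2073600 − 2055644 = 17956; √17956 = 134.
q = (1440 − 134)/2 = 653, p = (1440 + 134)/2 = 787.
Check: 653 · 787 = 513911.

787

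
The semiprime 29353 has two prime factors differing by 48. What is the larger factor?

197

Since p = q + 48, we have 29353 = q(q + 48), so q² + 48q − 29353 = 0.
Discriminant: 48² + 4·29353 = 2304 + 117412 = 119716; √119716 = 346.
q = (−48 + 346)/2 = 149, and p = q + 48 = 197.
Check: 149 · 197 = 29353.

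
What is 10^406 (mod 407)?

232

10^1 ≡ 10 (mod 407)
10^2 ≡ 10^2 = 100 ≡ 100 (mod 407)
10^4 ≡ 100^2 = 10000 ≡ 232 (mod 407)
10^8 ≡ 232^2 = 53824 ≡ 100 (mod 407)
10^16 ≡ 100^2 = 10000 ≡ 232 (mod 407)
10^32 ≡ 232^2 = 53824 ≡ 100 (mod 407)
10^64 ≡ 100^2 = 10000 ≡ 232 (mod 407)
10^128 ≡ 232^2 = 53824 ≡ 100 (mod 407)
10^256 ≡ 100^2 = 10000 ≡ 232 (mod 407)
406 = 256 + 128 + 16 + 4 + 2 in binary powers of 2.
So 10^406 ≡ 232 · 100 · 232 · 232 · 100 ≡ 232 (mod 407).
Since 232 ≠ 1, base 10 is a Fermat witness: 407 is composite.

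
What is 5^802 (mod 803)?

707

5^1 ≡ 5 (mod 803)
5^2 ≡ 5^2 = 25 ≡ 25 (mod 803)
5^4 ≡ 25^2 = 625 ≡ 625 (mod 803)
5^8 ≡ 625^2 = 390625 ≡ 367 (mod 803)
5^16 ≡ 367^2 = 134689 ≡ 588 (mod 803)
5^32 ≡ 588^2 = 345744 ≡ 454 (mod 803)
5^64 ≡ 454^2 = 206116 ≡ 548 (mod 803)
5^128 ≡ 548^2 = 300304 ≡ 785 (mod 803)
5^256 ≡ 785^2 = 616225 ≡ 324 (mod 803)
5^512 ≡ 324^2 = 104976 ≡ 586 (mod 803)
802 = 512 + 256 + 32 + 2 in binary powers of 2.
So 5^802 ≡ 586 · 324 · 454 · 25 ≡ 707 (mod 803).
Since 707 ≠ 1, base 5 is a Fermat witness: 803 is composite.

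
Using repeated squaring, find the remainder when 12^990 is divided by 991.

12^1 ≡ 12 (mod 991)
12^2 ≡ 12^2 = 144 ≡ 144 (mod 991)
12^4 ≡ 144^2 = 20736 ≡ 916 (mod 991)
12^8 ≡ 916^2 = 839056 ≡ 670 (mod 991)
12^16 ≡ 670^2 = 448900 ≡ 968 (mod 991)
12^32 ≡ 968^2 = 937024 ≡ 529 (mod 991)
12^64 ≡ 529^2 = 279841 ≡ 379 (mod 991)
12^128 ≡ 379^2 = 143641 ≡ 937 (mod 991)
12^256 ≡ 937^2 = 877969 ≡ 934 (mod 991)
12^512 ≡ 934^2 = 872356 ≡ 276 (mod 991)
990 = 512 + 256 + 128 + 64 + 16 + 8 + 4 + 2 in binary powers of 2.
So 12^990 ≡ 276 · 934 · 937 · 379 · 968 · 670 · 916 · 144 ≡ 1 (mod 991).
Since the result is 1, base 12 gives no evidence that 991 is composite.

1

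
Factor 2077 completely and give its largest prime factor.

67

2077 = 31 · 67
67 is prime.
So 2077 = 31 · 67; the largest prime factor is 67.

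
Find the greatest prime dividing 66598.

66598 = 2 · 33299
33299 = 7 · 4757
4757 = 67 · 71
71 is prime.
So 66598 = 2 · 7 · 67 · 71; the largest prime factor is 71.

71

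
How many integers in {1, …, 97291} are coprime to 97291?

89088

Factor: 97291 = 17 · 59 · 97.
φ(97291) = (17−1) · (59−1) · (97−1) = 16 · 58 · 96 = 89088.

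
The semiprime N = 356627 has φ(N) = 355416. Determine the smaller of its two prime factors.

φ(n) = (p−1)(q−1) = n − (p+q) + 1, so p + q = 356627 − 355416 + 1 = 1212.
p and q are the roots of t² − 1212t + 356627 = 0.
Discriminant: 1212² − 4·356627 = 1468944 − 1426508 = 42436; √42436 = 206.
q = (1212 − 206)/2 = 503, p = (1212 + 206)/2 = 709.
Check: 503 · 709 = 356627.

503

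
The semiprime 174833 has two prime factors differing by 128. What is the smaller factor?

Since p = q + 128, we have 174833 = q(q + 128), so q² + 128q − 174833 = 0.
Discriminant: 128² + 4·174833 = 16384 + 699332 = 715716; √715716 = 846.
q = (−128 + 846)/2 = 359, and p = q + 128 = 487.
Check: 359 · 487 = 174833.

359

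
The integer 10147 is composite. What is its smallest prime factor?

73

10147 is odd.
Digit sum 13, not divisible by 3.
Ends in 7: not divisible by 5.
7: 10147 = 7·1449 + 4
11: 10147 = 11·922 + 5
13: 10147 = 13·780 + 7
17: 10147 = 17·596 + 15
19: 10147 = 19·534 + 1
23: 10147 = 23·441 + 4
29: 10147 = 29·349 + 26
31: 10147 = 31·327 + 10
37: 10147 = 37·274 + 9
41: 10147 = 41·247 + 20
43: 10147 = 43·235 + 42
47: 10147 = 47·215 + 42
53: 10147 = 53·191 + 24
59: 10147 = 59·171 + 58
61: 10147 = 61·166 + 21
67: 10147 = 67·151 + 30
71: 10147 = 71·142 + 65
73: 10147 = 73·139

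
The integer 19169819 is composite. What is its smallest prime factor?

19169819 is odd.
Digit sum 44, not divisible by 3.
Ends in 9: not divisible by 5.
7: 19169819 = 7·2738545 + 4
11: 19169819 = 11·1742710 + 9
13: 19169819 = 13·1474601 + 6
17: 19169819 = 17·1127636 + 7
19: 19169819 = 19·1008937 + 16
23: 19169819 = 23·833470 + 9
29: 19169819 = 29·661028 + 7
31: 19169819 = 31·618381 + 8
37: 19169819 = 37·518103 + 8
41: 19169819 = 41·467556 + 23
43: 19169819 = 43·445809 + 32
47: 19169819 = 47·407868 + 23
53: 19169819 = 53·361694 + 37
59: 19169819 = 59·324912 + 11
61: 19169819 = 61·314259 + 20
67: 19169819 = 67·286116 + 47
71: 19169819 = 71·269997 + 32
73: 19169819 = 73·262600 + 19
79: 19169819 = 79·242655 + 74
83: 19169819 = 83·230961 + 56
89: 19169819 = 89·215391 + 20
97: 19169819 = 97·197627

97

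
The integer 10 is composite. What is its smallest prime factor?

2

10 is even: 2 divides it.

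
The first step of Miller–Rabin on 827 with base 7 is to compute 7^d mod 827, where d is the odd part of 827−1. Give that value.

827 − 1 = 826 = 2^1 · 413, so d = 413.
7^1 ≡ 7 (mod 827)
7^2 ≡ 7^2 = 49 ≡ 49 (mod 827)
7^4 ≡ 49^2 = 2401 ≡ 747 (mod 827)
7^8 ≡ 747^2 = 558009 ≡ 611 (mod 827)
7^16 ≡ 611^2 = 373321 ≡ 344 (mod 827)
7^32 ≡ 344^2 = 118336 ≡ 75 (mod 827)
7^64 ≡ 75^2 = 5625 ≡ 663 (mod 827)
7^128 ≡ 663^2 = 439569 ≡ 432 (mod 827)
7^256 ≡ 432^2 = 186624 ≡ 549 (mod 827)
413 = 256 + 128 + 16 + 8 + 4 + 1 in binary powers of 2.
So 7^413 ≡ 549 · 432 · 344 · 611 · 747 · 7 ≡ 826 (mod 827).
Since 7^d ≡ 826 (mod 827), base 7 does not prove 827 composite.

826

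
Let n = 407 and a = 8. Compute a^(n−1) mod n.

8^1 ≡ 8 (mod 407)
8^2 ≡ 8^2 = 64 ≡ 64 (mod 407)
8^4 ≡ 64^2 = 4096 ≡ 26 (mod 407)
8^8 ≡ 26^2 = 676 ≡ 269 (mod 407)
8^16 ≡ 269^2 = 72361 ≡ 322 (mod 407)
8^32 ≡ 322^2 = 103684 ≡ 306 (mod 407)
8^64 ≡ 306^2 = 93636 ≡ 26 (mod 407)
8^128 ≡ 26^2 = 676 ≡ 269 (mod 407)
8^256 ≡ 269^2 = 72361 ≡ 322 (mod 407)
406 = 256 + 128 + 16 + 4 + 2 in binary powers of 2.
So 8^406 ≡ 322 · 269 · 322 · 26 · 64 ≡ 344 (mod 407).
Since 344 ≠ 1, base 8 is a Fermat witness: 407 is composite.

344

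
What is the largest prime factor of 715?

715 = 5 · 143
143 = 11 · 13
13 is prime.
So 715 = 5 · 11 · 13; the largest prime factor is 13.

13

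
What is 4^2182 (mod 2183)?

4^1 ≡ 4 (mod 2183)
4^2 ≡ 4^2 = 16 ≡ 16 (mod 2183)
4^4 ≡ 16^2 = 256 ≡ 256 (mod 2183)
4^8 ≡ 256^2 = 65536 ≡ 46 (mod 2183)
4^16 ≡ 46^2 = 2116 ≡ 2116 (mod 2183)
4^32 ≡ 2116^2 = 4477456 ≡ 123 (mod 2183)
4^64 ≡ 123^2 = 15129 ≡ 2031 (mod 2183)
4^128 ≡ 2031^2 = 4124961 ≡ 1274 (mod 2183)
4^256 ≡ 1274^2 = 1623076 ≡ 1107 (mod 2183)
4^512 ≡ 1107^2 = 1225449 ≡ 786 (mod 2183)
4^1024 ≡ 786^2 = 617796 ≡ 7 (mod 2183)
4^2048 ≡ 7^2 = 49 ≡ 49 (mod 2183)
2182 = 2048 + 128 + 4 + 2 in binary powers of 2.
So 4^2182 ≡ 49 · 1274 · 256 · 16 ≡ 2106 (mod 2183).
Since 2106 ≠ 1, base 4 is a Fermat witness: 2183 is composite.

2106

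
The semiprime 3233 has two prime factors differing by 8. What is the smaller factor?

Since p = q + 8, we have 3233 = q(q + 8), so q² + 8q − 3233 = 0.
Discriminant: 8² + 4·3233 = 64 + 12932 = 12996; √12996 = 114.
q = (−8 + 114)/2 = 53, and p = q + 8 = 61.
Check: 53 · 61 = 3233.

53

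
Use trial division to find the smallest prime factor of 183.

3

183 is odd.
Digit sum 12, divisible by 3.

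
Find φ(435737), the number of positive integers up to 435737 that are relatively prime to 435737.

Factor: 435737 = 47 · 73 · 127.
φ(435737) = (47−1) · (73−1) · (127−1) = 46 · 72 · 126 = 417312.

417312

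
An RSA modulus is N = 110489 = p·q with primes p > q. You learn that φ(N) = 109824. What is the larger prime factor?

353

φ(n) = (p−1)(q−1) = n − (p+q) + 1, so p + q = 110489 − 109824 + 1 = 666.
p and q are the roots of t² − 666t + 110489 = 0.
Discriminant: 666² − 4·110489 = 443556 − 441956 = 1600; √1600 = 40.
q = (666 − 40)/2 = 313, p = (666 + 40)/2 = 353.
Check: 313 · 353 = 110489.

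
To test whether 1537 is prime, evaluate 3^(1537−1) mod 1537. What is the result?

256

3^1 ≡ 3 (mod 1537)
3^2 ≡ 3^2 = 9 ≡ 9 (mod 1537)
3^4 ≡ 9^2 = 81 ≡ 81 (mod 1537)
3^8 ≡ 81^2 = 6561 ≡ 413 (mod 1537)
3^16 ≡ 413^2 = 170569 ≡ 1499 (mod 1537)
3^32 ≡ 1499^2 = 2247001 ≡ 1444 (mod 1537)
3^64 ≡ 1444^2 = 2085136 ≡ 964 (mod 1537)
3^128 ≡ 964^2 = 929296 ≡ 948 (mod 1537)
3^256 ≡ 948^2 = 898704 ≡ 1096 (mod 1537)
3^512 ≡ 1096^2 = 1201216 ≡ 819 (mod 1537)
3^1024 ≡ 819^2 = 670761 ≡ 629 (mod 1537)
1536 = 1024 + 512 in binary powers of 2.
So 3^1536 ≡ 629 · 819 ≡ 256 (mod 1537).
Since 256 ≠ 1, base 3 is a Fermat witness: 1537 is composite.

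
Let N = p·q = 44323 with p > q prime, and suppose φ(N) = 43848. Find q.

φ(n) = (p−1)(q−1) = n − (p+q) + 1, so p + q = 44323 − 43848 + 1 = 476.
p and q are the roots of t² − 476t + 44323 = 0.
Discriminant: 476² − 4·44323 = 226576 − 177292 = 49284; √49284 = 222.
q = (476 − 222)/2 = 127, p = (476 + 222)/2 = 349.
Check: 127 · 349 = 44323.

127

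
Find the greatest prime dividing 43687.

43687 = 7 · 6241
6241 = 79 · 79
79 = 79 · 1
So 43687 = 7 · 79^2; the largest prime factor is 79.

79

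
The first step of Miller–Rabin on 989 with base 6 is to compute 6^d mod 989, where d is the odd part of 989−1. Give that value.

989 − 1 = 988 = 2^2 · 247, so d = 247.
6^1 ≡ 6 (mod 989)
6^2 ≡ 6^2 = 36 ≡ 36 (mod 989)
6^4 ≡ 36^2 = 1296 ≡ 307 (mod 989)
6^8 ≡ 307^2 = 94249 ≡ 294 (mod 989)
6^16 ≡ 294^2 = 86436 ≡ 393 (mod 989)
6^32 ≡ 393^2 = 154449 ≡ 165 (mod 989)
6^64 ≡ 165^2 = 27225 ≡ 522 (mod 989)
6^128 ≡ 522^2 = 272484 ≡ 509 (mod 989)
247 = 128 + 64 + 32 + 16 + 4 + 2 + 1 in binary powers of 2.
So 6^247 ≡ 509 · 522 · 165 · 393 · 307 · 36 · 6 ≡ 393 (mod 989).
Squaring chain: 393 → 165; never reaches −1, so base 6 is a Miller–Rabin witness that 989 is composite.

393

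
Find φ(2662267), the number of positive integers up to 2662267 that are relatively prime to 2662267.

Factor: 2662267 = 107 · 139 · 179.
φ(2662267) = (107−1) · (139−1) · (179−1) = 106 · 138 · 178 = 2603784.

2603784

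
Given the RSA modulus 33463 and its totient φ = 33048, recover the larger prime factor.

307

φ(n) = (p−1)(q−1) = n − (p+q) + 1, so p + q = 33463 − 33048 + 1 = 416.
p and q are the roots of t² − 416t + 33463 = 0.
Discriminant: 416² − 4·33463 = 173056 − 133852 = 39204; √39204 = 198.
q = (416 − 198)/2 = 109, p = (416 + 198)/2 = 307.
Check: 109 · 307 = 33463.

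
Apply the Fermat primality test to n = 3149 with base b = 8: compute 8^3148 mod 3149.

8^1 ≡ 8 (mod 3149)
8^2 ≡ 8^2 = 64 ≡ 64 (mod 3149)
8^4 ≡ 64^2 = 4096 ≡ 947 (mod 3149)
8^8 ≡ 947^2 = 896809 ≡ 2493 (mod 3149)
8^16 ≡ 2493^2 = 6215049 ≡ 2072 (mod 3149)
8^32 ≡ 2072^2 = 4293184 ≡ 1097 (mod 3149)
8^64 ≡ 1097^2 = 1203409 ≡ 491 (mod 3149)
8^128 ≡ 491^2 = 241081 ≡ 1757 (mod 3149)
8^256 ≡ 1757^2 = 3087049 ≡ 1029 (mod 3149)
8^512 ≡ 1029^2 = 1058841 ≡ 777 (mod 3149)
8^1024 ≡ 777^2 = 603729 ≡ 2270 (mod 3149)
8^2048 ≡ 2270^2 = 5152900 ≡ 1136 (mod 3149)
3148 = 2048 + 1024 + 64 + 8 + 4 in binary powers of 2.
So 8^3148 ≡ 1136 · 2270 · 491 · 2493 · 947 ≡ 1203 (mod 3149).
Since 1203 ≠ 1, base 8 is a Fermat witness: 3149 is composite.

1203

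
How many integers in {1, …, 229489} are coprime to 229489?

208656

Factor: 229489 = 13 · 127 · 139.
φ(229489) = (13−1) · (127−1) · (139−1) = 12 · 126 · 138 = 208656.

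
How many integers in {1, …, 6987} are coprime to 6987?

Factor: 6987 = 3 · 17 · 137.
φ(6987) = (3−1) · (17−1) · (137−1) = 2 · 16 · 136 = 4352.

4352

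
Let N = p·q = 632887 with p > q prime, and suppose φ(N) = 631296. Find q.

769

φ(n) = (p−1)(q−1) = n − (p+q) + 1, so p + q = 632887 − 631296 + 1 = 1592.
p and q are the roots of t² − 1592t + 632887 = 0.
Discriminant: 1592² − 4·632887 = 2534464 − 2531548 = 2916; √2916 = 54.
q = (1592 − 54)/2 = 769, p = (1592 + 54)/2 = 823.
Check: 769 · 823 = 632887.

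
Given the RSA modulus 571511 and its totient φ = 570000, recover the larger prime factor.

φ(n) = (p−1)(q−1) = n − (p+q) + 1, so p + q = 571511 − 570000 + 1 = 1512.
p and q are the roots of t² − 1512t + 571511 = 0.
Discriminant: 1512² − 4·571511 = 2286144 − 2286044 = 100; √100 = 10.
q = (1512 − 10)/2 = 751, p = (1512 + 10)/2 = 761.
Check: 751 · 761 = 571511.

761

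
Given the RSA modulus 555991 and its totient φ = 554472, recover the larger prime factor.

φ(n) = (p−1)(q−1) = n − (p+q) + 1, so p + q = 555991 − 554472 + 1 = 1520.
p and q are the roots of t² − 1520t + 555991 = 0.
Discriminant: 1520² − 4·555991 = 2310400 − 2223964 = 86436; √86436 = 294.
q = (1520 − 294)/2 = 613, p = (1520 + 294)/2 = 907.
Check: 613 · 907 = 555991.

907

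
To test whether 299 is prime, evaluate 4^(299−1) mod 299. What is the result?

165

4^1 ≡ 4 (mod 299)
4^2 ≡ 4^2 = 16 ≡ 16 (mod 299)
4^4 ≡ 16^2 = 256 ≡ 256 (mod 299)
4^8 ≡ 256^2 = 65536 ≡ 55 (mod 299)
4^16 ≡ 55^2 = 3025 ≡ 35 (mod 299)
4^32 ≡ 35^2 = 1225 ≡ 29 (mod 299)
4^64 ≡ 29^2 = 841 ≡ 243 (mod 299)
4^128 ≡ 243^2 = 59049 ≡ 146 (mod 299)
4^256 ≡ 146^2 = 21316 ≡ 87 (mod 299)
298 = 256 + 32 + 8 + 2 in binary powers of 2.
So 4^298 ≡ 87 · 29 · 55 · 16 ≡ 165 (mod 299).
Since 165 ≠ 1, base 4 is a Fermat witness: 299 is composite.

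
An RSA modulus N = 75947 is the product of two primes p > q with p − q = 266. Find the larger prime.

439

Since p = q + 266, we have 75947 = q(q + 266), so q² + 266q − 75947 = 0.
Discriminant: 266² + 4·75947 = 70756 + 303788 = 374544; √374544 = 612.
q = (−266 + 612)/2 = 173, and p = q + 266 = 439.
Check: 173 · 439 = 75947.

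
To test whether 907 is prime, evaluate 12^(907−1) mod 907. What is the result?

1

12^1 ≡ 12 (mod 907)
12^2 ≡ 12^2 = 144 ≡ 144 (mod 907)
12^4 ≡ 144^2 = 20736 ≡ 782 (mod 907)
12^8 ≡ 782^2 = 611524 ≡ 206 (mod 907)
12^16 ≡ 206^2 = 42436 ≡ 714 (mod 907)
12^32 ≡ 714^2 = 509796 ≡ 62 (mod 907)
12^64 ≡ 62^2 = 3844 ≡ 216 (mod 907)
12^128 ≡ 216^2 = 46656 ≡ 399 (mod 907)
12^256 ≡ 399^2 = 159201 ≡ 476 (mod 907)
12^512 ≡ 476^2 = 226576 ≡ 733 (mod 907)
906 = 512 + 256 + 128 + 8 + 2 in binary powers of 2.
So 12^906 ≡ 733 · 476 · 399 · 206 · 144 ≡ 1 (mod 907).
Since the result is 1, base 12 gives no evidence that 907 is composite.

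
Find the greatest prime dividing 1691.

1691 = 19 · 89
89 is prime.
So 1691 = 19 · 89; the largest prime factor is 89.

89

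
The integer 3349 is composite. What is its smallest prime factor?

3349 is odd.
Digit sum 19, not divisible by 3.
Ends in 9: not divisible by 5.
7: 3349 = 7·478 + 3
11: 3349 = 11·304 + 5
13: 3349 = 13·257 + 8
17: 3349 = 17·197

17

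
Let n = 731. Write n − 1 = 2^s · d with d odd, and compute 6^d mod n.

731 − 1 = 730 = 2^1 · 365, so d = 365.
6^1 ≡ 6 (mod 731)
6^2 ≡ 6^2 = 36 ≡ 36 (mod 731)
6^4 ≡ 36^2 = 1296 ≡ 565 (mod 731)
6^8 ≡ 565^2 = 319225 ≡ 509 (mod 731)
6^16 ≡ 509^2 = 259081 ≡ 307 (mod 731)
6^32 ≡ 307^2 = 94249 ≡ 681 (mod 731)
6^64 ≡ 681^2 = 463761 ≡ 307 (mod 731)
6^128 ≡ 307^2 = 94249 ≡ 681 (mod 731)
6^256 ≡ 681^2 = 463761 ≡ 307 (mod 731)
365 = 256 + 64 + 32 + 8 + 4 + 1 in binary powers of 2.
So 6^365 ≡ 307 · 307 · 681 · 509 · 565 · 6 ≡ 724 (mod 731).
Squaring chain: 724; never reaches −1, so base 6 is a Miller–Rabin witness that 731 is composite.

724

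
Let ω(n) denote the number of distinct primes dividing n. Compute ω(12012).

5

12012 = 2^2 · 3003
3003 = 3 · 1001
1001 = 7 · 143
143 = 11 · 13
12012 = 2^2 · 3 · 7 · 11 · 13, which has 5 distinct prime factors.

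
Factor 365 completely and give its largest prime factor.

73

365 = 5 · 73
73 is prime.
So 365 = 5 · 73; the largest prime factor is 73.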